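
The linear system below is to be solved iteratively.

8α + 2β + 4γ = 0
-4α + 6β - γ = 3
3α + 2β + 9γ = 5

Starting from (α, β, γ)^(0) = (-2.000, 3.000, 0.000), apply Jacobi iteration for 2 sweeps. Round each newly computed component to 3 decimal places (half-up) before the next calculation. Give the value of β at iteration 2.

0.093

Iteration 1:
  α = (0 - (2)·3.000 - (4)·0.000) / (8) = -0.750
  β = (3 - (-4)·-2.000 - (-1)·0.000) / (6) = -0.833
  γ = (5 - (3)·-2.000 - (2)·3.000) / (9) = 0.556
Iteration 2:
  α = (0 - (2)·-0.833 - (4)·0.556) / (8) = -0.070
  β = (3 - (-4)·-0.750 - (-1)·0.556) / (6) = 0.093
  γ = (5 - (3)·-0.750 - (2)·-0.833) / (9) = 0.991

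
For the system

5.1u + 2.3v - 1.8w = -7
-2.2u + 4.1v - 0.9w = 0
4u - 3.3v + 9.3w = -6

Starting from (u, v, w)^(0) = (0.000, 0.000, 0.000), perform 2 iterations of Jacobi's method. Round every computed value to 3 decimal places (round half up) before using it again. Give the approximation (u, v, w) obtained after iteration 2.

(-1.600, -0.878, -0.055)

Iteration 1:
  u = (-7 - (2.3)·0.000 - (-1.8)·0.000) / (5.1) = -1.373
  v = (0 - (-2.2)·0.000 - (-0.9)·0.000) / (4.1) = 0.000
  w = (-6 - (4)·0.000 - (-3.3)·0.000) / (9.3) = -0.645
Iteration 2:
  u = (-7 - (2.3)·0.000 - (-1.8)·-0.645) / (5.1) = -1.600
  v = (0 - (-2.2)·-1.373 - (-0.9)·-0.645) / (4.1) = -0.878
  w = (-6 - (4)·-1.373 - (-3.3)·0.000) / (9.3) = -0.055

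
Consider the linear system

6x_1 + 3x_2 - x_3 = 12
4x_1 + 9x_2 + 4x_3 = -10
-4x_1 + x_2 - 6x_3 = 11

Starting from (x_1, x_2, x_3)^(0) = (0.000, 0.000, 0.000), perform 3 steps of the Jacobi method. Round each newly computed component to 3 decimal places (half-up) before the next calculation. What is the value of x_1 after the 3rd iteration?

2.034

Iteration 1:
  x_1 = (12 - (3)·0.000 - (-1)·0.000) / (6) = 2.000
  x_2 = (-10 - (4)·0.000 - (4)·0.000) / (9) = -1.111
  x_3 = (11 - (-4)·0.000 - (1)·0.000) / (-6) = -1.833
Iteration 2:
  x_1 = (12 - (3)·-1.111 - (-1)·-1.833) / (6) = 2.250
  x_2 = (-10 - (4)·2.000 - (4)·-1.833) / (9) = -1.185
  x_3 = (11 - (-4)·2.000 - (1)·-1.111) / (-6) = -3.352
Iteration 3:
  x_1 = (12 - (3)·-1.185 - (-1)·-3.352) / (6) = 2.034
  x_2 = (-10 - (4)·2.250 - (4)·-3.352) / (9) = -0.621
  x_3 = (11 - (-4)·2.250 - (1)·-1.185) / (-6) = -3.531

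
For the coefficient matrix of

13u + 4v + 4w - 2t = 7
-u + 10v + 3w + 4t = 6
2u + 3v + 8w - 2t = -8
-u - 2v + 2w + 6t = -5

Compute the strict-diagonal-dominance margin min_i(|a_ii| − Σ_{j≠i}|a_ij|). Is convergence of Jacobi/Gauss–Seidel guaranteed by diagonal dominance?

row 1: |13| − (4+4+2) = 3
row 2: |10| − (1+3+4) = 2
row 3: |8| − (2+3+2) = 1
row 4: |6| − (1+2+2) = 1
minimum over rows = 1 → strictly diagonally dominant (convergence guaranteed)

1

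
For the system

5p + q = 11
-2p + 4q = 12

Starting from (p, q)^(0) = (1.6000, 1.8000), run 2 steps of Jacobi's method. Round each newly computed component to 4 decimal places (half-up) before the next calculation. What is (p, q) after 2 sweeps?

(1.4400, 3.9200)

Iteration 1:
  p = (11 - (1)·1.8000) / (5) = 1.8400
  q = (12 - (-2)·1.6000) / (4) = 3.8000
Iteration 2:
  p = (11 - (1)·3.8000) / (5) = 1.4400
  q = (12 - (-2)·1.8400) / (4) = 3.9200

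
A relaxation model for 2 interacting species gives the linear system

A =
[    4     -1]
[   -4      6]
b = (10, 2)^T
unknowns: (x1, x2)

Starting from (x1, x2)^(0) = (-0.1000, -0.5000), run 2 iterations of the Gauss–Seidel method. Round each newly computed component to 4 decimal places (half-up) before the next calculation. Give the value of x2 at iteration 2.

Iteration 1:
  x1 = (10 - (-1)·-0.5000) / (4) = 2.3750
  x2 = (2 - (-4)·2.3750) / (6) = 1.9167
Iteration 2:
  x1 = (10 - (-1)·1.9167) / (4) = 2.9792
  x2 = (2 - (-4)·2.9792) / (6) = 2.3195

2.3195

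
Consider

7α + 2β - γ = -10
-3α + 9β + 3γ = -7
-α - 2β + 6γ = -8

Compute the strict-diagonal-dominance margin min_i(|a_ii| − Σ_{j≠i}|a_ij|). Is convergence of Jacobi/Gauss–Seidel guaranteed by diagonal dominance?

3

row 1: |7| − (2+1) = 4
row 2: |9| − (3+3) = 3
row 3: |6| − (1+2) = 3
minimum over rows = 3 → strictly diagonally dominant (convergence guaranteed)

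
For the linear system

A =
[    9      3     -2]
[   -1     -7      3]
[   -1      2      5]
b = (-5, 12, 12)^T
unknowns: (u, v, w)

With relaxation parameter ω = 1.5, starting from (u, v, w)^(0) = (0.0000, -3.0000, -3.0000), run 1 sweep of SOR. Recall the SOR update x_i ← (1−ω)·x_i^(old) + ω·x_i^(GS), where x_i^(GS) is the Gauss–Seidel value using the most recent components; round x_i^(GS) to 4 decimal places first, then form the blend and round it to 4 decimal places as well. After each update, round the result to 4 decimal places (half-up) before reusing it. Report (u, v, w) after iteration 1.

(-0.3333, -2.9286, 6.7572)

Iteration 1:
  u: GS value = (-5 - (3)·-3.0000 - (-2)·-3.0000) / (9) = -0.2222;  u ← (1−ω)·0.0000 + ω·-0.2222 = -0.3333
  v: GS value = (12 - (-1)·-0.3333 - (3)·-3.0000) / (-7) = -2.9524;  v ← (1−ω)·-3.0000 + ω·-2.9524 = -2.9286
  w: GS value = (12 - (-1)·-0.3333 - (2)·-2.9286) / (5) = 3.5048;  w ← (1−ω)·-3.0000 + ω·3.5048 = 6.7572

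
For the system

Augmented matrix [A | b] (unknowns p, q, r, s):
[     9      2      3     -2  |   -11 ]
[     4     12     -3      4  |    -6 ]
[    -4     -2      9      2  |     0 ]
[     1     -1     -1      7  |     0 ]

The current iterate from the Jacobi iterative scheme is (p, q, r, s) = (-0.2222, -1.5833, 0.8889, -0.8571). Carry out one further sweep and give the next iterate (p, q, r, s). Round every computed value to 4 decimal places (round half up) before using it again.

One sweep:
  p = (-11 - (2)·-1.5833 - (3)·0.8889 - (-2)·-0.8571) / (9) = -1.3571
  q = (-6 - (4)·-0.2222 - (-3)·0.8889 - (4)·-0.8571) / (12) = 0.0820
  r = (0 - (-4)·-0.2222 - (-2)·-1.5833 - (2)·-0.8571) / (9) = -0.2601
  s = (0 - (1)·-0.2222 - (-1)·-1.5833 - (-1)·0.8889) / (7) = -0.0675

(-1.3571, 0.0820, -0.2601, -0.0675)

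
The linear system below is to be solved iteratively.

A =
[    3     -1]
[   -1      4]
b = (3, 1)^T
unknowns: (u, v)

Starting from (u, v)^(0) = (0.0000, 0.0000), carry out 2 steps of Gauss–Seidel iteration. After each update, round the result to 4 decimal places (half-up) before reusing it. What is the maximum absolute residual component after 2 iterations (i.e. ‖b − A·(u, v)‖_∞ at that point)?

0.0416

Iteration 1:
  u = (3 - (-1)·0.0000) / (3) = 1.0000
  v = (1 - (-1)·1.0000) / (4) = 0.5000
Iteration 2:
  u = (3 - (-1)·0.5000) / (3) = 1.1667
  v = (1 - (-1)·1.1667) / (4) = 0.5417
Residual b − A·x = (0.0416, -0.0001); ∞-norm = 0.0416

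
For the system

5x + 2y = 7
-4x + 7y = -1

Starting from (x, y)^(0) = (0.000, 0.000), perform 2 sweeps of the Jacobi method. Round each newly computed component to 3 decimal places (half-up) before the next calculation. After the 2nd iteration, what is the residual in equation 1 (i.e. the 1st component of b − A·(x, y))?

Iteration 1:
  x = (7 - (2)·0.000) / (5) = 1.400
  y = (-1 - (-4)·0.000) / (7) = -0.143
Iteration 2:
  x = (7 - (2)·-0.143) / (5) = 1.457
  y = (-1 - (-4)·1.400) / (7) = 0.657
Residual b − A·x = (-1.599, 0.229)

-1.599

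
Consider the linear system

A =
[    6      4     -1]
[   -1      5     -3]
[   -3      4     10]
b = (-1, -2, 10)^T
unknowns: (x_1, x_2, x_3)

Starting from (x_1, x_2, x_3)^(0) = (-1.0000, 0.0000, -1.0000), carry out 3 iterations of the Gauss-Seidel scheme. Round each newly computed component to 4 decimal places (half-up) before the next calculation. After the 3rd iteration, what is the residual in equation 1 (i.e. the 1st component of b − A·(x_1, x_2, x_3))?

Iteration 1:
  x_1 = (-1 - (4)·0.0000 - (-1)·-1.0000) / (6) = -0.3333
  x_2 = (-2 - (-1)·-0.3333 - (-3)·-1.0000) / (5) = -1.0667
  x_3 = (10 - (-3)·-0.3333 - (4)·-1.0667) / (10) = 1.3267
Iteration 2:
  x_1 = (-1 - (4)·-1.0667 - (-1)·1.3267) / (6) = 0.7656
  x_2 = (-2 - (-1)·0.7656 - (-3)·1.3267) / (5) = 0.5491
  x_3 = (10 - (-3)·0.7656 - (4)·0.5491) / (10) = 1.0100
Iteration 3:
  x_1 = (-1 - (4)·0.5491 - (-1)·1.0100) / (6) = -0.3644
  x_2 = (-2 - (-1)·-0.3644 - (-3)·1.0100) / (5) = 0.1331
  x_3 = (10 - (-3)·-0.3644 - (4)·0.1331) / (10) = 0.8374
Residual b − A·x = (1.4914, -0.5177, 0.0004)

1.4914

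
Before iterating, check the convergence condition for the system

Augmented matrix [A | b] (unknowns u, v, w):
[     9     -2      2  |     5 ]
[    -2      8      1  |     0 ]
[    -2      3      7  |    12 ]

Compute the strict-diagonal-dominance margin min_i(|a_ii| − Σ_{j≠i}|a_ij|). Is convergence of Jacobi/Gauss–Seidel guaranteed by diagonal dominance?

2

row 1: |9| − (2+2) = 5
row 2: |8| − (2+1) = 5
row 3: |7| − (2+3) = 2
minimum over rows = 2 → strictly diagonally dominant (convergence guaranteed)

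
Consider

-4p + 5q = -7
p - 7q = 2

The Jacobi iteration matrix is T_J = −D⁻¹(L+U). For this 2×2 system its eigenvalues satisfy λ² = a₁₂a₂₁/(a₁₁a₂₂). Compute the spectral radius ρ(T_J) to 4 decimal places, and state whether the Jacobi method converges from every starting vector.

0.4226

a₁₂a₂₁/(a₁₁a₂₂) = (5)·(1) / ((-4)·(-7)) = 0.178571
ρ = √|0.178571| = √0.178571 = 0.4226
ρ < 1, so Jacobi converges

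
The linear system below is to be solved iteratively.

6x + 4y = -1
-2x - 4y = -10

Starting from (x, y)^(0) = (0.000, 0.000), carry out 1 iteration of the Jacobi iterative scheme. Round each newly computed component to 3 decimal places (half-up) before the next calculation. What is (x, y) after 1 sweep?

(-0.167, 2.500)

Iteration 1:
  x = (-1 - (4)·0.000) / (6) = -0.167
  y = (-10 - (-2)·0.000) / (-4) = 2.500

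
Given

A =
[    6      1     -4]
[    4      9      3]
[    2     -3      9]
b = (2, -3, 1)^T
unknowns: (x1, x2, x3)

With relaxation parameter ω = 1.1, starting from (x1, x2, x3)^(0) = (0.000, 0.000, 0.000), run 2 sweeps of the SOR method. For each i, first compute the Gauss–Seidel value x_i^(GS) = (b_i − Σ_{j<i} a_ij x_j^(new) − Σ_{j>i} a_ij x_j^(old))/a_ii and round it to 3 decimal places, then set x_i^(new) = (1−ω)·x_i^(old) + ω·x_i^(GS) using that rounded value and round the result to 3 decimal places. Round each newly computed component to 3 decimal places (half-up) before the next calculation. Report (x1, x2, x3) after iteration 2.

Iteration 1:
  x1: GS value = (2 - (1)·0.000 - (-4)·0.000) / (6) = 0.333;  x1 ← (1−ω)·0.000 + ω·0.333 = 0.366
  x2: GS value = (-3 - (4)·0.366 - (3)·0.000) / (9) = -0.496;  x2 ← (1−ω)·0.000 + ω·-0.496 = -0.546
  x3: GS value = (1 - (2)·0.366 - (-3)·-0.546) / (9) = -0.152;  x3 ← (1−ω)·0.000 + ω·-0.152 = -0.167
Iteration 2:
  x1: GS value = (2 - (1)·-0.546 - (-4)·-0.167) / (6) = 0.313;  x1 ← (1−ω)·0.366 + ω·0.313 = 0.308
  x2: GS value = (-3 - (4)·0.308 - (3)·-0.167) / (9) = -0.415;  x2 ← (1−ω)·-0.546 + ω·-0.415 = -0.402
  x3: GS value = (1 - (2)·0.308 - (-3)·-0.402) / (9) = -0.091;  x3 ← (1−ω)·-0.167 + ω·-0.091 = -0.083

(0.308, -0.402, -0.083)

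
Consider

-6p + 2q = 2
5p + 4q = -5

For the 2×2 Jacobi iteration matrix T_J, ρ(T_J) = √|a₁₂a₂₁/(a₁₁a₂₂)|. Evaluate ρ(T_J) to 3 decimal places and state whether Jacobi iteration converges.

a₁₂a₂₁/(a₁₁a₂₂) = (2)·(5) / ((-6)·(4)) = -0.416667
ρ = √|-0.416667| = √0.416667 = 0.645
ρ < 1, so Jacobi converges

0.645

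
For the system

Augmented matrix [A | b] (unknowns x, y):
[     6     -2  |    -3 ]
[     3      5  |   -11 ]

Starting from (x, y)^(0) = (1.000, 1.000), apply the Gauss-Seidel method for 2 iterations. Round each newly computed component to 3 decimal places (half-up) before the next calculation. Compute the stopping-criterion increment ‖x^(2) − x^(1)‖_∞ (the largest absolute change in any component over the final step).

1.033

Iteration 1:
  x = (-3 - (-2)·1.000) / (6) = -0.167
  y = (-11 - (3)·-0.167) / (5) = -2.100
Iteration 2:
  x = (-3 - (-2)·-2.100) / (6) = -1.200
  y = (-11 - (3)·-1.200) / (5) = -1.480
Change: (-1.033, 0.620) → max |·| = 1.033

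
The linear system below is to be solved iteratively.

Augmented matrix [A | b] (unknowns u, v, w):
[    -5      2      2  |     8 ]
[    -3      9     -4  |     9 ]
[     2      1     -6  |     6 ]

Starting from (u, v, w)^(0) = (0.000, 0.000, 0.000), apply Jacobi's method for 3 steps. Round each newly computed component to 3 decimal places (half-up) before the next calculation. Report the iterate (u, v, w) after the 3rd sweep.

Iteration 1:
  u = (8 - (2)·0.000 - (2)·0.000) / (-5) = -1.600
  v = (9 - (-3)·0.000 - (-4)·0.000) / (9) = 1.000
  w = (6 - (2)·0.000 - (1)·0.000) / (-6) = -1.000
Iteration 2:
  u = (8 - (2)·1.000 - (2)·-1.000) / (-5) = -1.600
  v = (9 - (-3)·-1.600 - (-4)·-1.000) / (9) = 0.022
  w = (6 - (2)·-1.600 - (1)·1.000) / (-6) = -1.367
Iteration 3:
  u = (8 - (2)·0.022 - (2)·-1.367) / (-5) = -2.138
  v = (9 - (-3)·-1.600 - (-4)·-1.367) / (9) = -0.141
  w = (6 - (2)·-1.600 - (1)·0.022) / (-6) = -1.530

(-2.138, -0.141, -1.530)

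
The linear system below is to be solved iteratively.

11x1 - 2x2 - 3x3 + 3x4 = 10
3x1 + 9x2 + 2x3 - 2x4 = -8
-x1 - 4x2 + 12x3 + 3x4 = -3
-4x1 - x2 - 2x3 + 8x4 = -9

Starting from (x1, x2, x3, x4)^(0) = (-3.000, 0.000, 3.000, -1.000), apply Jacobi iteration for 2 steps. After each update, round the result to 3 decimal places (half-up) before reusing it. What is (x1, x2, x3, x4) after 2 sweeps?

(1.211, -1.917, 0.126, -0.285)

Iteration 1:
  x1 = (10 - (-2)·0.000 - (-3)·3.000 - (3)·-1.000) / (11) = 2.000
  x2 = (-8 - (3)·-3.000 - (2)·3.000 - (-2)·-1.000) / (9) = -0.778
  x3 = (-3 - (-1)·-3.000 - (-4)·0.000 - (3)·-1.000) / (12) = -0.250
  x4 = (-9 - (-4)·-3.000 - (-1)·0.000 - (-2)·3.000) / (8) = -1.875
Iteration 2:
  x1 = (10 - (-2)·-0.778 - (-3)·-0.250 - (3)·-1.875) / (11) = 1.211
  x2 = (-8 - (3)·2.000 - (2)·-0.250 - (-2)·-1.875) / (9) = -1.917
  x3 = (-3 - (-1)·2.000 - (-4)·-0.778 - (3)·-1.875) / (12) = 0.126
  x4 = (-9 - (-4)·2.000 - (-1)·-0.778 - (-2)·-0.250) / (8) = -0.285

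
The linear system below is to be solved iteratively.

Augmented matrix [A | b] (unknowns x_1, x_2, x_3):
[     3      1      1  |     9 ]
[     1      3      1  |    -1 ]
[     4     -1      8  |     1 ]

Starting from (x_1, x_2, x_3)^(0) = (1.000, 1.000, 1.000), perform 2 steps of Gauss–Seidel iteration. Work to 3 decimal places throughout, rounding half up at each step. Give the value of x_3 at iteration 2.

Iteration 1:
  x_1 = (9 - (1)·1.000 - (1)·1.000) / (3) = 2.333
  x_2 = (-1 - (1)·2.333 - (1)·1.000) / (3) = -1.444
  x_3 = (1 - (4)·2.333 - (-1)·-1.444) / (8) = -1.222
Iteration 2:
  x_1 = (9 - (1)·-1.444 - (1)·-1.222) / (3) = 3.889
  x_2 = (-1 - (1)·3.889 - (1)·-1.222) / (3) = -1.222
  x_3 = (1 - (4)·3.889 - (-1)·-1.222) / (8) = -1.972

-1.972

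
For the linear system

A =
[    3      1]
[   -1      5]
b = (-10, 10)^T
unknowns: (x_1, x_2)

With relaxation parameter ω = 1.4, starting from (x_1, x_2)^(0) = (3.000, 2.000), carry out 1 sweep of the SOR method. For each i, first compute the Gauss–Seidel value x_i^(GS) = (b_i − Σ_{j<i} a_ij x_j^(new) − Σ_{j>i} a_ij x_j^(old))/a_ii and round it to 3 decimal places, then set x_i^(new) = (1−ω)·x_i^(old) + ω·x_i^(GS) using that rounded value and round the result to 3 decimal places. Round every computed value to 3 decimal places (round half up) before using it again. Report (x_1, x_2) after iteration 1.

(-6.800, 0.096)

Iteration 1:
  x_1: GS value = (-10 - (1)·2.000) / (3) = -4.000;  x_1 ← (1−ω)·3.000 + ω·-4.000 = -6.800
  x_2: GS value = (10 - (-1)·-6.800) / (5) = 0.640;  x_2 ← (1−ω)·2.000 + ω·0.640 = 0.096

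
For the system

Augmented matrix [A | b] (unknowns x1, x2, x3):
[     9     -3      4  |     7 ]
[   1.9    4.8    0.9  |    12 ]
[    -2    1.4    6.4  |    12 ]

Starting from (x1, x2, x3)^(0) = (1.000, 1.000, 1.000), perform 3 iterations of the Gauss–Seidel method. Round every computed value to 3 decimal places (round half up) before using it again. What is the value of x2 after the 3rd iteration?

Iteration 1:
  x1 = (7 - (-3)·1.000 - (4)·1.000) / (9) = 0.667
  x2 = (12 - (1.9)·0.667 - (0.9)·1.000) / (4.8) = 2.048
  x3 = (12 - (-2)·0.667 - (1.4)·2.048) / (6.4) = 1.635
Iteration 2:
  x1 = (7 - (-3)·2.048 - (4)·1.635) / (9) = 0.734
  x2 = (12 - (1.9)·0.734 - (0.9)·1.635) / (4.8) = 1.903
  x3 = (12 - (-2)·0.734 - (1.4)·1.903) / (6.4) = 1.688
Iteration 3:
  x1 = (7 - (-3)·1.903 - (4)·1.688) / (9) = 0.662
  x2 = (12 - (1.9)·0.662 - (0.9)·1.688) / (4.8) = 1.921
  x3 = (12 - (-2)·0.662 - (1.4)·1.921) / (6.4) = 1.662

1.921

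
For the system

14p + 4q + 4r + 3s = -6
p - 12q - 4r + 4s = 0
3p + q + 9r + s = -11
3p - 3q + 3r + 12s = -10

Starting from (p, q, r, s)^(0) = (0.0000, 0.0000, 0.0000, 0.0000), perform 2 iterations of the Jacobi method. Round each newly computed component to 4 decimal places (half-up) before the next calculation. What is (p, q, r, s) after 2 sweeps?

(0.0992, 0.0939, -0.9868, -0.4206)

Iteration 1:
  p = (-6 - (4)·0.0000 - (4)·0.0000 - (3)·0.0000) / (14) = -0.4286
  q = (0 - (1)·0.0000 - (-4)·0.0000 - (4)·0.0000) / (-12) = 0.0000
  r = (-11 - (3)·0.0000 - (1)·0.0000 - (1)·0.0000) / (9) = -1.2222
  s = (-10 - (3)·0.0000 - (-3)·0.0000 - (3)·0.0000) / (12) = -0.8333
Iteration 2:
  p = (-6 - (4)·0.0000 - (4)·-1.2222 - (3)·-0.8333) / (14) = 0.0992
  q = (0 - (1)·-0.4286 - (-4)·-1.2222 - (4)·-0.8333) / (-12) = 0.0939
  r = (-11 - (3)·-0.4286 - (1)·0.0000 - (1)·-0.8333) / (9) = -0.9868
  s = (-10 - (3)·-0.4286 - (-3)·0.0000 - (3)·-1.2222) / (12) = -0.4206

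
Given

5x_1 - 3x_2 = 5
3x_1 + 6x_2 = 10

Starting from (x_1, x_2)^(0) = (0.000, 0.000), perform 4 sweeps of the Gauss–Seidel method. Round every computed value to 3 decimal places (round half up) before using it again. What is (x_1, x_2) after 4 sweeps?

(1.553, 0.890)

Iteration 1:
  x_1 = (5 - (-3)·0.000) / (5) = 1.000
  x_2 = (10 - (3)·1.000) / (6) = 1.167
Iteration 2:
  x_1 = (5 - (-3)·1.167) / (5) = 1.700
  x_2 = (10 - (3)·1.700) / (6) = 0.817
Iteration 3:
  x_1 = (5 - (-3)·0.817) / (5) = 1.490
  x_2 = (10 - (3)·1.490) / (6) = 0.922
Iteration 4:
  x_1 = (5 - (-3)·0.922) / (5) = 1.553
  x_2 = (10 - (3)·1.553) / (6) = 0.890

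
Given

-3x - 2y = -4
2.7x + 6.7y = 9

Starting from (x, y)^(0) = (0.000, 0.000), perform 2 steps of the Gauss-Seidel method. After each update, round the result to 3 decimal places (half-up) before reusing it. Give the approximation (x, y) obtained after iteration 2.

(0.796, 1.023)

Iteration 1:
  x = (-4 - (-2)·0.000) / (-3) = 1.333
  y = (9 - (2.7)·1.333) / (6.7) = 0.806
Iteration 2:
  x = (-4 - (-2)·0.806) / (-3) = 0.796
  y = (9 - (2.7)·0.796) / (6.7) = 1.023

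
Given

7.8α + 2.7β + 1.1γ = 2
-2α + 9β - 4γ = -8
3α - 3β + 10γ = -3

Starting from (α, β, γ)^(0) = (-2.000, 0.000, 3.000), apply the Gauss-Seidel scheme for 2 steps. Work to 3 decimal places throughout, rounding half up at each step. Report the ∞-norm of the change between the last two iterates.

Iteration 1:
  α = (2 - (2.7)·0.000 - (1.1)·3.000) / (7.8) = -0.167
  β = (-8 - (-2)·-0.167 - (-4)·3.000) / (9) = 0.407
  γ = (-3 - (3)·-0.167 - (-3)·0.407) / (10) = -0.128
Iteration 2:
  α = (2 - (2.7)·0.407 - (1.1)·-0.128) / (7.8) = 0.134
  β = (-8 - (-2)·0.134 - (-4)·-0.128) / (9) = -0.916
  γ = (-3 - (3)·0.134 - (-3)·-0.916) / (10) = -0.615
Change: (0.301, -1.323, -0.487) → max |·| = 1.323

1.323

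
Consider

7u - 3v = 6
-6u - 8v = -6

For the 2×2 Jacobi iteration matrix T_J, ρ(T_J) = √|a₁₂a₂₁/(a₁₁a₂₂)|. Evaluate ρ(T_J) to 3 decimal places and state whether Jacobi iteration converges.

0.567

a₁₂a₂₁/(a₁₁a₂₂) = (-3)·(-6) / ((7)·(-8)) = -0.321429
ρ = √|-0.321429| = √0.321429 = 0.567
ρ < 1, so Jacobi converges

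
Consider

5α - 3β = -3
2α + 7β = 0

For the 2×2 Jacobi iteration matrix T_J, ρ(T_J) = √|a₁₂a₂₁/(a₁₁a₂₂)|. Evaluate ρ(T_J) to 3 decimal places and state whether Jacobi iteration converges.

a₁₂a₂₁/(a₁₁a₂₂) = (-3)·(2) / ((5)·(7)) = -0.171429
ρ = √|-0.171429| = √0.171429 = 0.414
ρ < 1, so Jacobi converges

0.414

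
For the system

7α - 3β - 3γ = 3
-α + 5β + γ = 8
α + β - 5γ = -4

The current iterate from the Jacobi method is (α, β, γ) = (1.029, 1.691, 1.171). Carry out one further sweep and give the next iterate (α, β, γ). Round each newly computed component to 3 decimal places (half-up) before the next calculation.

(1.655, 1.572, 1.344)

One sweep:
  α = (3 - (-3)·1.691 - (-3)·1.171) / (7) = 1.655
  β = (8 - (-1)·1.029 - (1)·1.171) / (5) = 1.572
  γ = (-4 - (1)·1.029 - (1)·1.691) / (-5) = 1.344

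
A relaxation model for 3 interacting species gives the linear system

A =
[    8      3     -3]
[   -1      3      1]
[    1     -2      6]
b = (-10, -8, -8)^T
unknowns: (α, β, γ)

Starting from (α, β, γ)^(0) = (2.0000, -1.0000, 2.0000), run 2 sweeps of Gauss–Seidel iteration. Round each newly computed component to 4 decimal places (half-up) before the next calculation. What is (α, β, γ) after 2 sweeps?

(-0.8984, -2.1536, -1.9015)

Iteration 1:
  α = (-10 - (3)·-1.0000 - (-3)·2.0000) / (8) = -0.1250
  β = (-8 - (-1)·-0.1250 - (1)·2.0000) / (3) = -3.3750
  γ = (-8 - (1)·-0.1250 - (-2)·-3.3750) / (6) = -2.4375
Iteration 2:
  α = (-10 - (3)·-3.3750 - (-3)·-2.4375) / (8) = -0.8984
  β = (-8 - (-1)·-0.8984 - (1)·-2.4375) / (3) = -2.1536
  γ = (-8 - (1)·-0.8984 - (-2)·-2.1536) / (6) = -1.9015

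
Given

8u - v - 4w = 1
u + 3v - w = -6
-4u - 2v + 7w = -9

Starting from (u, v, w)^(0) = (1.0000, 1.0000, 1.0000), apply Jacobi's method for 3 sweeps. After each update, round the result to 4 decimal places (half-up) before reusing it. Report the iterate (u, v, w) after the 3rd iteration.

Iteration 1:
  u = (1 - (-1)·1.0000 - (-4)·1.0000) / (8) = 0.7500
  v = (-6 - (1)·1.0000 - (-1)·1.0000) / (3) = -2.0000
  w = (-9 - (-4)·1.0000 - (-2)·1.0000) / (7) = -0.4286
Iteration 2:
  u = (1 - (-1)·-2.0000 - (-4)·-0.4286) / (8) = -0.3393
  v = (-6 - (1)·0.7500 - (-1)·-0.4286) / (3) = -2.3929
  w = (-9 - (-4)·0.7500 - (-2)·-2.0000) / (7) = -1.4286
Iteration 3:
  u = (1 - (-1)·-2.3929 - (-4)·-1.4286) / (8) = -0.8884
  v = (-6 - (1)·-0.3393 - (-1)·-1.4286) / (3) = -2.3631
  w = (-9 - (-4)·-0.3393 - (-2)·-2.3929) / (7) = -2.1633

(-0.8884, -2.3631, -2.1633)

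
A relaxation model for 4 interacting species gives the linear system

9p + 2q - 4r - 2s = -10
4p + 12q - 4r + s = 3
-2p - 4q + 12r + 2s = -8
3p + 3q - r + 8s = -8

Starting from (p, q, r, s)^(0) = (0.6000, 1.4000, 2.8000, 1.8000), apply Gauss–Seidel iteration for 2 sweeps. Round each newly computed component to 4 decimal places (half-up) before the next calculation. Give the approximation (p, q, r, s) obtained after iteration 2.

Iteration 1:
  p = (-10 - (2)·1.4000 - (-4)·2.8000 - (-2)·1.8000) / (9) = 0.2222
  q = (3 - (4)·0.2222 - (-4)·2.8000 - (1)·1.8000) / (12) = 0.9593
  r = (-8 - (-2)·0.2222 - (-4)·0.9593 - (2)·1.8000) / (12) = -0.6099
  s = (-8 - (3)·0.2222 - (3)·0.9593 - (-1)·-0.6099) / (8) = -1.5193
Iteration 2:
  p = (-10 - (2)·0.9593 - (-4)·-0.6099 - (-2)·-1.5193) / (9) = -1.9330
  q = (3 - (4)·-1.9330 - (-4)·-0.6099 - (1)·-1.5193) / (12) = 0.8176
  r = (-8 - (-2)·-1.9330 - (-4)·0.8176 - (2)·-1.5193) / (12) = -0.4631
  s = (-8 - (3)·-1.9330 - (3)·0.8176 - (-1)·-0.4631) / (8) = -0.6396

(-1.9330, 0.8176, -0.4631, -0.6396)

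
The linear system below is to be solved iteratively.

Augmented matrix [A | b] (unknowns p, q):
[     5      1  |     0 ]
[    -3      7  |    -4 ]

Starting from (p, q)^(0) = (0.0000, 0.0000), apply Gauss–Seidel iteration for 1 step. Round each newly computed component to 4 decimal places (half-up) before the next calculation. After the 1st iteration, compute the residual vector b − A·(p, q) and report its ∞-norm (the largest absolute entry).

0.5714

Iteration 1:
  p = (0 - (1)·0.0000) / (5) = 0.0000
  q = (-4 - (-3)·0.0000) / (7) = -0.5714
Residual b − A·x = (0.5714, -0.0002); ∞-norm = 0.5714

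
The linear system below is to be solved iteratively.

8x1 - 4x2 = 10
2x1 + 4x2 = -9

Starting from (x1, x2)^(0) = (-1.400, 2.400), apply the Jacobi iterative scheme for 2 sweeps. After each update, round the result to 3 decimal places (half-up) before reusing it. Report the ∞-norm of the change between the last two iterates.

1.975

Iteration 1:
  x1 = (10 - (-4)·2.400) / (8) = 2.450
  x2 = (-9 - (2)·-1.400) / (4) = -1.550
Iteration 2:
  x1 = (10 - (-4)·-1.550) / (8) = 0.475
  x2 = (-9 - (2)·2.450) / (4) = -3.475
Change: (-1.975, -1.925) → max |·| = 1.975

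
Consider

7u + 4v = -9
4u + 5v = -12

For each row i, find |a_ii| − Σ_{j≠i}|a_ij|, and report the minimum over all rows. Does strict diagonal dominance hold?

1

row 1: |7| − (4) = 3
row 2: |5| − (4) = 1
minimum over rows = 1 → strictly diagonally dominant (convergence guaranteed)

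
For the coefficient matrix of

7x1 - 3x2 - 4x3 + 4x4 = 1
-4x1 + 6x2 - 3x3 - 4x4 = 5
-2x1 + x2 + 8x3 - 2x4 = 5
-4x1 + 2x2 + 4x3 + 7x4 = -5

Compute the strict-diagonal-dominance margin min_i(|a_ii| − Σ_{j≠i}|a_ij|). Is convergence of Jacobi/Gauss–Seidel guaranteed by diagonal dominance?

row 1: |7| − (3+4+4) = -4
row 2: |6| − (4+3+4) = -5
row 3: |8| − (2+1+2) = 3
row 4: |7| − (4+2+4) = -3
minimum over rows = -5 → not strictly diagonally dominant

-5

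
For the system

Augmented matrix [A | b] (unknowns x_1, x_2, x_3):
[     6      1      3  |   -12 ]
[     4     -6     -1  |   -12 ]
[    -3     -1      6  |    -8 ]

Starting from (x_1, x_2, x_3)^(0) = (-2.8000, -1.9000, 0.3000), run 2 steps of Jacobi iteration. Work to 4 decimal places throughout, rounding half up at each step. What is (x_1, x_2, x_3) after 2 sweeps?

(-0.4889, 1.2861, -2.2361)

Iteration 1:
  x_1 = (-12 - (1)·-1.9000 - (3)·0.3000) / (6) = -1.8333
  x_2 = (-12 - (4)·-2.8000 - (-1)·0.3000) / (-6) = 0.0833
  x_3 = (-8 - (-3)·-2.8000 - (-1)·-1.9000) / (6) = -3.0500
Iteration 2:
  x_1 = (-12 - (1)·0.0833 - (3)·-3.0500) / (6) = -0.4889
  x_2 = (-12 - (4)·-1.8333 - (-1)·-3.0500) / (-6) = 1.2861
  x_3 = (-8 - (-3)·-1.8333 - (-1)·0.0833) / (6) = -2.2361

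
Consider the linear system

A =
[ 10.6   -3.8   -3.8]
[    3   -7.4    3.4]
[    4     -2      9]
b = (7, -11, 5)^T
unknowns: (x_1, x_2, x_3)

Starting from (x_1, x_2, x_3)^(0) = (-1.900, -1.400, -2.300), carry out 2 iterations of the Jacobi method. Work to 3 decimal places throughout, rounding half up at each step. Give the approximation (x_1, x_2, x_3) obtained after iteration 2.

(0.929, 1.717, 0.776)

Iteration 1:
  x_1 = (7 - (-3.8)·-1.400 - (-3.8)·-2.300) / (10.6) = -0.666
  x_2 = (-11 - (3)·-1.900 - (3.4)·-2.300) / (-7.4) = -0.341
  x_3 = (5 - (4)·-1.900 - (-2)·-1.400) / (9) = 1.089
Iteration 2:
  x_1 = (7 - (-3.8)·-0.341 - (-3.8)·1.089) / (10.6) = 0.929
  x_2 = (-11 - (3)·-0.666 - (3.4)·1.089) / (-7.4) = 1.717
  x_3 = (5 - (4)·-0.666 - (-2)·-0.341) / (9) = 0.776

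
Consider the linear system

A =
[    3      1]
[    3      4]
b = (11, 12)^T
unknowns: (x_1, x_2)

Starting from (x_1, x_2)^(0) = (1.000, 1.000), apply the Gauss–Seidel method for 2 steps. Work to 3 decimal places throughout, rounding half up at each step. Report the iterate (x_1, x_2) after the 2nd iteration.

(3.500, 0.375)

Iteration 1:
  x_1 = (11 - (1)·1.000) / (3) = 3.333
  x_2 = (12 - (3)·3.333) / (4) = 0.500
Iteration 2:
  x_1 = (11 - (1)·0.500) / (3) = 3.500
  x_2 = (12 - (3)·3.500) / (4) = 0.375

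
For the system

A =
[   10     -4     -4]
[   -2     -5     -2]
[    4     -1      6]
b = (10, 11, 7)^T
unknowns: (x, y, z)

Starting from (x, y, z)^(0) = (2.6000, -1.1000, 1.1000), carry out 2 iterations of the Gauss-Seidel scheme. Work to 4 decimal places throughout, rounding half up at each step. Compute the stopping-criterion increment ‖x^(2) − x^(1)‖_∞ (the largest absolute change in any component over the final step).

1.2187

Iteration 1:
  x = (10 - (-4)·-1.1000 - (-4)·1.1000) / (10) = 1.0000
  y = (11 - (-2)·1.0000 - (-2)·1.1000) / (-5) = -3.0400
  z = (7 - (4)·1.0000 - (-1)·-3.0400) / (6) = -0.0067
Iteration 2:
  x = (10 - (-4)·-3.0400 - (-4)·-0.0067) / (10) = -0.2187
  y = (11 - (-2)·-0.2187 - (-2)·-0.0067) / (-5) = -2.1098
  z = (7 - (4)·-0.2187 - (-1)·-2.1098) / (6) = 0.9608
Change: (-1.2187, 0.9302, 0.9675) → max |·| = 1.2187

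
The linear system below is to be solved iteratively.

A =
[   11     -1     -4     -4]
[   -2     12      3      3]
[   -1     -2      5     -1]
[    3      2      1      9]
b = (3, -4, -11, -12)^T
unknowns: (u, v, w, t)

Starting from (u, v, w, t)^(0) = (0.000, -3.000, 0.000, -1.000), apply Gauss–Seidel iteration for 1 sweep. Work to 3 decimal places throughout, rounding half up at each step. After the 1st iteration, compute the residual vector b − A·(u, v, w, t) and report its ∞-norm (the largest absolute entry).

Iteration 1:
  u = (3 - (-1)·-3.000 - (-4)·0.000 - (-4)·-1.000) / (11) = -0.364
  v = (-4 - (-2)·-0.364 - (3)·0.000 - (3)·-1.000) / (12) = -0.144
  w = (-11 - (-1)·-0.364 - (-2)·-0.144 - (-1)·-1.000) / (5) = -2.530
  t = (-12 - (3)·-0.364 - (2)·-0.144 - (1)·-2.530) / (9) = -0.899
Residual b − A·x = (-6.856, 7.287, 0.099, 0.001); ∞-norm = 7.287

7.287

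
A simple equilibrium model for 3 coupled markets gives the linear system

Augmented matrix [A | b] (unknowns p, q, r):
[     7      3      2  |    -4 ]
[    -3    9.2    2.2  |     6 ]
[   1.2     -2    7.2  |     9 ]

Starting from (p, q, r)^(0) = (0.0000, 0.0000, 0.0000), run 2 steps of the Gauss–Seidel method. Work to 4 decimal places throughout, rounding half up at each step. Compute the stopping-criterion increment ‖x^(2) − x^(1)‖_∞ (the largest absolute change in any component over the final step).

0.6210

Iteration 1:
  p = (-4 - (3)·0.0000 - (2)·0.0000) / (7) = -0.5714
  q = (6 - (-3)·-0.5714 - (2.2)·0.0000) / (9.2) = 0.4658
  r = (9 - (1.2)·-0.5714 - (-2)·0.4658) / (7.2) = 1.4746
Iteration 2:
  p = (-4 - (3)·0.4658 - (2)·1.4746) / (7) = -1.1924
  q = (6 - (-3)·-1.1924 - (2.2)·1.4746) / (9.2) = -0.0893
  r = (9 - (1.2)·-1.1924 - (-2)·-0.0893) / (7.2) = 1.4239
Change: (-0.6210, -0.5551, -0.0507) → max |·| = 0.6210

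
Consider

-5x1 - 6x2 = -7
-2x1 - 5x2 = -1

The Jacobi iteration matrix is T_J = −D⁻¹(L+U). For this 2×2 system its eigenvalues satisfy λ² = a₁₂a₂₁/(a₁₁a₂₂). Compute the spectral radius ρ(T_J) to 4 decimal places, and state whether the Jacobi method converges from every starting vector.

a₁₂a₂₁/(a₁₁a₂₂) = (-6)·(-2) / ((-5)·(-5)) = 0.480000
ρ = √|0.480000| = √0.480000 = 0.6928
ρ < 1, so Jacobi converges

0.6928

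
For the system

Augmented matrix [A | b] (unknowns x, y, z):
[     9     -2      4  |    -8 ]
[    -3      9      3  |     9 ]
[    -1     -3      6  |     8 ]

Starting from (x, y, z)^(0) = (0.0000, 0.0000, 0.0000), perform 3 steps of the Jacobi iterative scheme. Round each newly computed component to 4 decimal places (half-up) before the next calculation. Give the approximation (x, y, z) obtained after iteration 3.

(-1.5802, 0.0185, 1.2531)

Iteration 1:
  x = (-8 - (-2)·0.0000 - (4)·0.0000) / (9) = -0.8889
  y = (9 - (-3)·0.0000 - (3)·0.0000) / (9) = 1.0000
  z = (8 - (-1)·0.0000 - (-3)·0.0000) / (6) = 1.3333
Iteration 2:
  x = (-8 - (-2)·1.0000 - (4)·1.3333) / (9) = -1.2592
  y = (9 - (-3)·-0.8889 - (3)·1.3333) / (9) = 0.2593
  z = (8 - (-1)·-0.8889 - (-3)·1.0000) / (6) = 1.6852
Iteration 3:
  x = (-8 - (-2)·0.2593 - (4)·1.6852) / (9) = -1.5802
  y = (9 - (-3)·-1.2592 - (3)·1.6852) / (9) = 0.0185
  z = (8 - (-1)·-1.2592 - (-3)·0.2593) / (6) = 1.2531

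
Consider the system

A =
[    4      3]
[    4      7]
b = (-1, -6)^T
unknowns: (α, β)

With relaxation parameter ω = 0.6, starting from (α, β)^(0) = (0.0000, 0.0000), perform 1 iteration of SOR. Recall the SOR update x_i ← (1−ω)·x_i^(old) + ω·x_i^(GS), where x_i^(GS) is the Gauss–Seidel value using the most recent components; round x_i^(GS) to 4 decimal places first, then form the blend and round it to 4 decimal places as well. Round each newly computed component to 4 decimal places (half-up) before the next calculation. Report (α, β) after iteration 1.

(-0.1500, -0.4628)

Iteration 1:
  α: GS value = (-1 - (3)·0.0000) / (4) = -0.2500;  α ← (1−ω)·0.0000 + ω·-0.2500 = -0.1500
  β: GS value = (-6 - (4)·-0.1500) / (7) = -0.7714;  β ← (1−ω)·0.0000 + ω·-0.7714 = -0.4628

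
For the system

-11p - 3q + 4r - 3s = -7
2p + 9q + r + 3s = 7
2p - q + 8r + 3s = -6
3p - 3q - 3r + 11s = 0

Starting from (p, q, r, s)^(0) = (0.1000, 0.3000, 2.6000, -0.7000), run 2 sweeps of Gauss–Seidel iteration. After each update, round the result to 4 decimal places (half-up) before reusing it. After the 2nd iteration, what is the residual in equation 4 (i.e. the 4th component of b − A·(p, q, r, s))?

0.0000

Iteration 1:
  p = (-7 - (-3)·0.3000 - (4)·2.6000 - (-3)·-0.7000) / (-11) = 1.6909
  q = (7 - (2)·1.6909 - (1)·2.6000 - (3)·-0.7000) / (9) = 0.3465
  r = (-6 - (2)·1.6909 - (-1)·0.3465 - (3)·-0.7000) / (8) = -0.8669
  s = (0 - (3)·1.6909 - (-3)·0.3465 - (-3)·-0.8669) / (11) = -0.6031
Iteration 2:
  p = (-7 - (-3)·0.3465 - (4)·-0.8669 - (-3)·-0.6031) / (-11) = 0.3911
  q = (7 - (2)·0.3911 - (1)·-0.8669 - (3)·-0.6031) / (9) = 0.9882
  r = (-6 - (2)·0.3911 - (-1)·0.9882 - (3)·-0.6031) / (8) = -0.4981
  s = (0 - (3)·0.3911 - (-3)·0.9882 - (-3)·-0.4981) / (11) = 0.0270
Residual b − A·x = (2.3401, -2.2589, -1.8902, 0.0000)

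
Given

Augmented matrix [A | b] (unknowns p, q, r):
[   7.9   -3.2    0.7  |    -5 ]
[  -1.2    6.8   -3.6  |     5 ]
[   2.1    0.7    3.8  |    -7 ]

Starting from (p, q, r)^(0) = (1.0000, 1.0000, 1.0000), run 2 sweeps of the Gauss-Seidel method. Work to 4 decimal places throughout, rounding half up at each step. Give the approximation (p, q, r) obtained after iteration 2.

(0.0242, -0.2610, -1.8074)

Iteration 1:
  p = (-5 - (-3.2)·1.0000 - (0.7)·1.0000) / (7.9) = -0.3165
  q = (5 - (-1.2)·-0.3165 - (-3.6)·1.0000) / (6.8) = 1.2089
  r = (-7 - (2.1)·-0.3165 - (0.7)·1.2089) / (3.8) = -1.8899
Iteration 2:
  p = (-5 - (-3.2)·1.2089 - (0.7)·-1.8899) / (7.9) = 0.0242
  q = (5 - (-1.2)·0.0242 - (-3.6)·-1.8899) / (6.8) = -0.2610
  r = (-7 - (2.1)·0.0242 - (0.7)·-0.2610) / (3.8) = -1.8074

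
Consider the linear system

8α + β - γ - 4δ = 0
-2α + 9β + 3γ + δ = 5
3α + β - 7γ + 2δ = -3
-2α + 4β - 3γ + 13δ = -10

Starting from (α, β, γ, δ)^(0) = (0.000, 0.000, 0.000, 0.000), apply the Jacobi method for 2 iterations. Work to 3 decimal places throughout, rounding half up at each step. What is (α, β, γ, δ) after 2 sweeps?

(-0.400, 0.498, 0.288, -0.841)

Iteration 1:
  α = (0 - (1)·0.000 - (-1)·0.000 - (-4)·0.000) / (8) = 0.000
  β = (5 - (-2)·0.000 - (3)·0.000 - (1)·0.000) / (9) = 0.556
  γ = (-3 - (3)·0.000 - (1)·0.000 - (2)·0.000) / (-7) = 0.429
  δ = (-10 - (-2)·0.000 - (4)·0.000 - (-3)·0.000) / (13) = -0.769
Iteration 2:
  α = (0 - (1)·0.556 - (-1)·0.429 - (-4)·-0.769) / (8) = -0.400
  β = (5 - (-2)·0.000 - (3)·0.429 - (1)·-0.769) / (9) = 0.498
  γ = (-3 - (3)·0.000 - (1)·0.556 - (2)·-0.769) / (-7) = 0.288
  δ = (-10 - (-2)·0.000 - (4)·0.556 - (-3)·0.429) / (13) = -0.841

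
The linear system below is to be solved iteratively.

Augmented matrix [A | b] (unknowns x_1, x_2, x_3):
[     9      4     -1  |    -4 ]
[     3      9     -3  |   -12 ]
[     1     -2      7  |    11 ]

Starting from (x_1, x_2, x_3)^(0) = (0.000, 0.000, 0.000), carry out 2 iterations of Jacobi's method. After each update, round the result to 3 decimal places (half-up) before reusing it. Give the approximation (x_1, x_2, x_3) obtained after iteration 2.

Iteration 1:
  x_1 = (-4 - (4)·0.000 - (-1)·0.000) / (9) = -0.444
  x_2 = (-12 - (3)·0.000 - (-3)·0.000) / (9) = -1.333
  x_3 = (11 - (1)·0.000 - (-2)·0.000) / (7) = 1.571
Iteration 2:
  x_1 = (-4 - (4)·-1.333 - (-1)·1.571) / (9) = 0.323
  x_2 = (-12 - (3)·-0.444 - (-3)·1.571) / (9) = -0.662
  x_3 = (11 - (1)·-0.444 - (-2)·-1.333) / (7) = 1.254

(0.323, -0.662, 1.254)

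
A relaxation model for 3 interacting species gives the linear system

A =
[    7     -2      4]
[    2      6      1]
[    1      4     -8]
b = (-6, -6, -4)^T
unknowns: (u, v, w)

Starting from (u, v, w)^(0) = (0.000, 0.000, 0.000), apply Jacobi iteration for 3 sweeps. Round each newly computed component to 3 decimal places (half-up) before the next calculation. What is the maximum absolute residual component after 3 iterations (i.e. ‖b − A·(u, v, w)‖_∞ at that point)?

1.576

Iteration 1:
  u = (-6 - (-2)·0.000 - (4)·0.000) / (7) = -0.857
  v = (-6 - (2)·0.000 - (1)·0.000) / (6) = -1.000
  w = (-4 - (1)·0.000 - (4)·0.000) / (-8) = 0.500
Iteration 2:
  u = (-6 - (-2)·-1.000 - (4)·0.500) / (7) = -1.429
  v = (-6 - (2)·-0.857 - (1)·0.500) / (6) = -0.798
  w = (-4 - (1)·-0.857 - (4)·-1.000) / (-8) = -0.107
Iteration 3:
  u = (-6 - (-2)·-0.798 - (4)·-0.107) / (7) = -1.024
  v = (-6 - (2)·-1.429 - (1)·-0.107) / (6) = -0.506
  w = (-4 - (1)·-1.429 - (4)·-0.798) / (-8) = -0.078
Residual b − A·x = (0.468, -0.838, -1.576); ∞-norm = 1.576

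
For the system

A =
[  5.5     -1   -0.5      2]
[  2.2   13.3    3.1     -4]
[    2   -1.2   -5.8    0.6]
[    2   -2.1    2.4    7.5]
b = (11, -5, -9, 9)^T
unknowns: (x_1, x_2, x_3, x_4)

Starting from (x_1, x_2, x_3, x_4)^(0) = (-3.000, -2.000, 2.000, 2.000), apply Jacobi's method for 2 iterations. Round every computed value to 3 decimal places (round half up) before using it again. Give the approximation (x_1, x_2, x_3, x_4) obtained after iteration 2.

(1.859, -0.581, 1.958, 0.617)

Iteration 1:
  x_1 = (11 - (-1)·-2.000 - (-0.5)·2.000 - (2)·2.000) / (5.5) = 1.091
  x_2 = (-5 - (2.2)·-3.000 - (3.1)·2.000 - (-4)·2.000) / (13.3) = 0.256
  x_3 = (-9 - (2)·-3.000 - (-1.2)·-2.000 - (0.6)·2.000) / (-5.8) = 1.138
  x_4 = (9 - (2)·-3.000 - (-2.1)·-2.000 - (2.4)·2.000) / (7.5) = 0.800
Iteration 2:
  x_1 = (11 - (-1)·0.256 - (-0.5)·1.138 - (2)·0.800) / (5.5) = 1.859
  x_2 = (-5 - (2.2)·1.091 - (3.1)·1.138 - (-4)·0.800) / (13.3) = -0.581
  x_3 = (-9 - (2)·1.091 - (-1.2)·0.256 - (0.6)·0.800) / (-5.8) = 1.958
  x_4 = (9 - (2)·1.091 - (-2.1)·0.256 - (2.4)·1.138) / (7.5) = 0.617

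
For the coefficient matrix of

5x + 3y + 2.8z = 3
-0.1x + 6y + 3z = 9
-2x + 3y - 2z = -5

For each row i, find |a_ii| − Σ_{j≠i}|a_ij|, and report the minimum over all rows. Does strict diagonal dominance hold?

row 1: |5| − (3+2.8) = -0.8
row 2: |6| − (0.1+3) = 2.9
row 3: |-2| − (2+3) = -3
minimum over rows = -3 → not strictly diagonally dominant

-3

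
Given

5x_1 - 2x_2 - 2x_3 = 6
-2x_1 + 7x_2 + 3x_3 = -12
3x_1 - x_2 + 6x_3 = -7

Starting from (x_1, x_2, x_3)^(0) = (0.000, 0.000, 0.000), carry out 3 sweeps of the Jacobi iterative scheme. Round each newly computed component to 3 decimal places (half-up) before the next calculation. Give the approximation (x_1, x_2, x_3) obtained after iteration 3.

(0.031, -0.821, -1.336)

Iteration 1:
  x_1 = (6 - (-2)·0.000 - (-2)·0.000) / (5) = 1.200
  x_2 = (-12 - (-2)·0.000 - (3)·0.000) / (7) = -1.714
  x_3 = (-7 - (3)·0.000 - (-1)·0.000) / (6) = -1.167
Iteration 2:
  x_1 = (6 - (-2)·-1.714 - (-2)·-1.167) / (5) = 0.048
  x_2 = (-12 - (-2)·1.200 - (3)·-1.167) / (7) = -0.871
  x_3 = (-7 - (3)·1.200 - (-1)·-1.714) / (6) = -2.052
Iteration 3:
  x_1 = (6 - (-2)·-0.871 - (-2)·-2.052) / (5) = 0.031
  x_2 = (-12 - (-2)·0.048 - (3)·-2.052) / (7) = -0.821
  x_3 = (-7 - (3)·0.048 - (-1)·-0.871) / (6) = -1.336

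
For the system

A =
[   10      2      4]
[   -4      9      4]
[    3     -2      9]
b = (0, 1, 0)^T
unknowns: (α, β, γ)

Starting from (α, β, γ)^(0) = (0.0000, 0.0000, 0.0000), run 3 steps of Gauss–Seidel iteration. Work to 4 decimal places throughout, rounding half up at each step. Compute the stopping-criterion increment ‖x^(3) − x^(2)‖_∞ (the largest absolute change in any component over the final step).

0.0030

Iteration 1:
  α = (0 - (2)·0.0000 - (4)·0.0000) / (10) = 0.0000
  β = (1 - (-4)·0.0000 - (4)·0.0000) / (9) = 0.1111
  γ = (0 - (3)·0.0000 - (-2)·0.1111) / (9) = 0.0247
Iteration 2:
  α = (0 - (2)·0.1111 - (4)·0.0247) / (10) = -0.0321
  β = (1 - (-4)·-0.0321 - (4)·0.0247) / (9) = 0.0859
  γ = (0 - (3)·-0.0321 - (-2)·0.0859) / (9) = 0.0298
Iteration 3:
  α = (0 - (2)·0.0859 - (4)·0.0298) / (10) = -0.0291
  β = (1 - (-4)·-0.0291 - (4)·0.0298) / (9) = 0.0849
  γ = (0 - (3)·-0.0291 - (-2)·0.0849) / (9) = 0.0286
Change: (0.0030, -0.0010, -0.0012) → max |·| = 0.0030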